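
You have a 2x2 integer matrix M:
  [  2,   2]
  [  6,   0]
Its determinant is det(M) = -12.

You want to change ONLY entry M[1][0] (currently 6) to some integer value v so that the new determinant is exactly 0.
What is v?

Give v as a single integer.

Answer: 0

Derivation:
det is linear in entry M[1][0]: det = old_det + (v - 6) * C_10
Cofactor C_10 = -2
Want det = 0: -12 + (v - 6) * -2 = 0
  (v - 6) = 12 / -2 = -6
  v = 6 + (-6) = 0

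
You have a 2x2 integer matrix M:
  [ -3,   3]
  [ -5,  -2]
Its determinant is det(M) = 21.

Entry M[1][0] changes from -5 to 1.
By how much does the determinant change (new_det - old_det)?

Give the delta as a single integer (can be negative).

Answer: -18

Derivation:
Cofactor C_10 = -3
Entry delta = 1 - -5 = 6
Det delta = entry_delta * cofactor = 6 * -3 = -18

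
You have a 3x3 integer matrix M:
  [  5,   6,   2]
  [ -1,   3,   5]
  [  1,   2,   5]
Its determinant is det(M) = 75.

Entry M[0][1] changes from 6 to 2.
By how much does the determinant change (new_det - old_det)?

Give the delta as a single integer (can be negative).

Answer: -40

Derivation:
Cofactor C_01 = 10
Entry delta = 2 - 6 = -4
Det delta = entry_delta * cofactor = -4 * 10 = -40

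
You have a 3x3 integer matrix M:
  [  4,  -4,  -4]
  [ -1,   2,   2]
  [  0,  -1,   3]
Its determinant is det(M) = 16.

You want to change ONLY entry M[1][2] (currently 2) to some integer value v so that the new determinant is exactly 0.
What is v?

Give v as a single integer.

det is linear in entry M[1][2]: det = old_det + (v - 2) * C_12
Cofactor C_12 = 4
Want det = 0: 16 + (v - 2) * 4 = 0
  (v - 2) = -16 / 4 = -4
  v = 2 + (-4) = -2

Answer: -2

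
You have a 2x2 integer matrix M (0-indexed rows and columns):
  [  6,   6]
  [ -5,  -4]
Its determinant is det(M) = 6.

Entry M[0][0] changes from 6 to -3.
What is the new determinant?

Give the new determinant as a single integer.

det is linear in row 0: changing M[0][0] by delta changes det by delta * cofactor(0,0).
Cofactor C_00 = (-1)^(0+0) * minor(0,0) = -4
Entry delta = -3 - 6 = -9
Det delta = -9 * -4 = 36
New det = 6 + 36 = 42

Answer: 42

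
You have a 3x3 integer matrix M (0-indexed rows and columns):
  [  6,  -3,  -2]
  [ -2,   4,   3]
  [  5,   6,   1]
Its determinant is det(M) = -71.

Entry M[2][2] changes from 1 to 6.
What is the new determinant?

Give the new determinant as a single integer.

det is linear in row 2: changing M[2][2] by delta changes det by delta * cofactor(2,2).
Cofactor C_22 = (-1)^(2+2) * minor(2,2) = 18
Entry delta = 6 - 1 = 5
Det delta = 5 * 18 = 90
New det = -71 + 90 = 19

Answer: 19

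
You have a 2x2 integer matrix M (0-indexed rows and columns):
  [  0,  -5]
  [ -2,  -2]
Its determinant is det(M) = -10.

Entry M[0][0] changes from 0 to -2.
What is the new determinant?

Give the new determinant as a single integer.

det is linear in row 0: changing M[0][0] by delta changes det by delta * cofactor(0,0).
Cofactor C_00 = (-1)^(0+0) * minor(0,0) = -2
Entry delta = -2 - 0 = -2
Det delta = -2 * -2 = 4
New det = -10 + 4 = -6

Answer: -6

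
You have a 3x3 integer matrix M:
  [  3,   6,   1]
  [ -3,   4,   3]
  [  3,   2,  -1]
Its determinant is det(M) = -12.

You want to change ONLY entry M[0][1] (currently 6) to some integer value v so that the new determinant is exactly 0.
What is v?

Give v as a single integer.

Answer: 8

Derivation:
det is linear in entry M[0][1]: det = old_det + (v - 6) * C_01
Cofactor C_01 = 6
Want det = 0: -12 + (v - 6) * 6 = 0
  (v - 6) = 12 / 6 = 2
  v = 6 + (2) = 8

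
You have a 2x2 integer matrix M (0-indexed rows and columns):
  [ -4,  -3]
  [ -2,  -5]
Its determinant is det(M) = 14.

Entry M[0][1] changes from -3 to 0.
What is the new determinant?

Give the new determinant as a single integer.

det is linear in row 0: changing M[0][1] by delta changes det by delta * cofactor(0,1).
Cofactor C_01 = (-1)^(0+1) * minor(0,1) = 2
Entry delta = 0 - -3 = 3
Det delta = 3 * 2 = 6
New det = 14 + 6 = 20

Answer: 20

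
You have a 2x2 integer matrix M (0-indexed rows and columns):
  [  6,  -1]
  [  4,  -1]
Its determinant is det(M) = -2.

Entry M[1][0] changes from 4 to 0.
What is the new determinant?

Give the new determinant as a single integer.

Answer: -6

Derivation:
det is linear in row 1: changing M[1][0] by delta changes det by delta * cofactor(1,0).
Cofactor C_10 = (-1)^(1+0) * minor(1,0) = 1
Entry delta = 0 - 4 = -4
Det delta = -4 * 1 = -4
New det = -2 + -4 = -6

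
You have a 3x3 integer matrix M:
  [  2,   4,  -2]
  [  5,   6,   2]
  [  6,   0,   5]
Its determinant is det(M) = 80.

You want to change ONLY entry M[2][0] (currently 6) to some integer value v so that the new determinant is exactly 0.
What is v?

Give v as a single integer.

det is linear in entry M[2][0]: det = old_det + (v - 6) * C_20
Cofactor C_20 = 20
Want det = 0: 80 + (v - 6) * 20 = 0
  (v - 6) = -80 / 20 = -4
  v = 6 + (-4) = 2

Answer: 2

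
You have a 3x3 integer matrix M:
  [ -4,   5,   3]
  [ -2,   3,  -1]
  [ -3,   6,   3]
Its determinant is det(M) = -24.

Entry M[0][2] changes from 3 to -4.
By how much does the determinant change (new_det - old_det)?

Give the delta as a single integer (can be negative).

Answer: 21

Derivation:
Cofactor C_02 = -3
Entry delta = -4 - 3 = -7
Det delta = entry_delta * cofactor = -7 * -3 = 21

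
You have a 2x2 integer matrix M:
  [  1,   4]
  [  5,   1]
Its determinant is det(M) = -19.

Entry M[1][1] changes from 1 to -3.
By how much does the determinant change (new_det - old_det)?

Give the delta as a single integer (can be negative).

Answer: -4

Derivation:
Cofactor C_11 = 1
Entry delta = -3 - 1 = -4
Det delta = entry_delta * cofactor = -4 * 1 = -4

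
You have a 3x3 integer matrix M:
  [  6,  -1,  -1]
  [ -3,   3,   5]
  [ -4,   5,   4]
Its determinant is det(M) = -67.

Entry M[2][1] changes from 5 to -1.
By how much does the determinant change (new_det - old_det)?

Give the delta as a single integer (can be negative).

Cofactor C_21 = -27
Entry delta = -1 - 5 = -6
Det delta = entry_delta * cofactor = -6 * -27 = 162

Answer: 162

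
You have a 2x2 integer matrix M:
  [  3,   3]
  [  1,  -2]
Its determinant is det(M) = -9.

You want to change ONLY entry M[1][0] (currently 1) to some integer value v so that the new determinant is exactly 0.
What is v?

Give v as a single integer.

Answer: -2

Derivation:
det is linear in entry M[1][0]: det = old_det + (v - 1) * C_10
Cofactor C_10 = -3
Want det = 0: -9 + (v - 1) * -3 = 0
  (v - 1) = 9 / -3 = -3
  v = 1 + (-3) = -2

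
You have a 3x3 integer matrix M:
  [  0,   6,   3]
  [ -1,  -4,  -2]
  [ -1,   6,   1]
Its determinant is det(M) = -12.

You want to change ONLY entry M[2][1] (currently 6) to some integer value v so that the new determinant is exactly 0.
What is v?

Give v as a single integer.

det is linear in entry M[2][1]: det = old_det + (v - 6) * C_21
Cofactor C_21 = -3
Want det = 0: -12 + (v - 6) * -3 = 0
  (v - 6) = 12 / -3 = -4
  v = 6 + (-4) = 2

Answer: 2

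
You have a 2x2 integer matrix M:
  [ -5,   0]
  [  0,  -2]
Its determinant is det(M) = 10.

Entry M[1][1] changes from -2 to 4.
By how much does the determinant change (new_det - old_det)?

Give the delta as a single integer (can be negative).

Answer: -30

Derivation:
Cofactor C_11 = -5
Entry delta = 4 - -2 = 6
Det delta = entry_delta * cofactor = 6 * -5 = -30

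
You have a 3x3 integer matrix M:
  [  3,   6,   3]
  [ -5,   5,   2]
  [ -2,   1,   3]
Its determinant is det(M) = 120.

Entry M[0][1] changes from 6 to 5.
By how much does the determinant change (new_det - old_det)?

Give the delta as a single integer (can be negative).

Answer: -11

Derivation:
Cofactor C_01 = 11
Entry delta = 5 - 6 = -1
Det delta = entry_delta * cofactor = -1 * 11 = -11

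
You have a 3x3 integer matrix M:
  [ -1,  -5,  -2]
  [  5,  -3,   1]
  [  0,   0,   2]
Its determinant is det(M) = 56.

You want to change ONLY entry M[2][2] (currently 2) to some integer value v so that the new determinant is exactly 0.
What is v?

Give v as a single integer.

Answer: 0

Derivation:
det is linear in entry M[2][2]: det = old_det + (v - 2) * C_22
Cofactor C_22 = 28
Want det = 0: 56 + (v - 2) * 28 = 0
  (v - 2) = -56 / 28 = -2
  v = 2 + (-2) = 0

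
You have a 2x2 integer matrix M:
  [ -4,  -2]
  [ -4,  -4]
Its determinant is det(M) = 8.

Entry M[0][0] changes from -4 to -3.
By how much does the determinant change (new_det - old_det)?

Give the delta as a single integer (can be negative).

Cofactor C_00 = -4
Entry delta = -3 - -4 = 1
Det delta = entry_delta * cofactor = 1 * -4 = -4

Answer: -4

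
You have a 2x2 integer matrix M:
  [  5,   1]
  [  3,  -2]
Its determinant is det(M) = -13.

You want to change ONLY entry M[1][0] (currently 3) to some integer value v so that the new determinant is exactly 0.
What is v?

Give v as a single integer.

Answer: -10

Derivation:
det is linear in entry M[1][0]: det = old_det + (v - 3) * C_10
Cofactor C_10 = -1
Want det = 0: -13 + (v - 3) * -1 = 0
  (v - 3) = 13 / -1 = -13
  v = 3 + (-13) = -10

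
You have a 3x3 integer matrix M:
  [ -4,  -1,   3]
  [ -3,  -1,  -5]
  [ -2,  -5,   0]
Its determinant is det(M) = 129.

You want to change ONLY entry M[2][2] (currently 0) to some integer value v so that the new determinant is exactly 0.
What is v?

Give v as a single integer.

Answer: -129

Derivation:
det is linear in entry M[2][2]: det = old_det + (v - 0) * C_22
Cofactor C_22 = 1
Want det = 0: 129 + (v - 0) * 1 = 0
  (v - 0) = -129 / 1 = -129
  v = 0 + (-129) = -129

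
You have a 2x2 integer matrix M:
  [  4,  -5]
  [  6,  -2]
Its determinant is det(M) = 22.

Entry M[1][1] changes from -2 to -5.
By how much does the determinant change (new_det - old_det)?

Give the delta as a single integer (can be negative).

Answer: -12

Derivation:
Cofactor C_11 = 4
Entry delta = -5 - -2 = -3
Det delta = entry_delta * cofactor = -3 * 4 = -12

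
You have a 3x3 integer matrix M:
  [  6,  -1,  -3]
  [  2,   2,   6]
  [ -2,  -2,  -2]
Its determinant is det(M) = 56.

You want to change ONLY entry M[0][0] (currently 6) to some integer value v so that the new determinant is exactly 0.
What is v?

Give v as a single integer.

det is linear in entry M[0][0]: det = old_det + (v - 6) * C_00
Cofactor C_00 = 8
Want det = 0: 56 + (v - 6) * 8 = 0
  (v - 6) = -56 / 8 = -7
  v = 6 + (-7) = -1

Answer: -1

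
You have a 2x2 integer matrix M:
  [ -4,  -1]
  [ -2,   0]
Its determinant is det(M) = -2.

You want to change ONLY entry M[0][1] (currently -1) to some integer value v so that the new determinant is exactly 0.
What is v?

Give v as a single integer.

Answer: 0

Derivation:
det is linear in entry M[0][1]: det = old_det + (v - -1) * C_01
Cofactor C_01 = 2
Want det = 0: -2 + (v - -1) * 2 = 0
  (v - -1) = 2 / 2 = 1
  v = -1 + (1) = 0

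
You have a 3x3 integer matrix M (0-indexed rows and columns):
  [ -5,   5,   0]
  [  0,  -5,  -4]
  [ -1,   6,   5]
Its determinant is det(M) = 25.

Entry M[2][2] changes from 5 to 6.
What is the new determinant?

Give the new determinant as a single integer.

det is linear in row 2: changing M[2][2] by delta changes det by delta * cofactor(2,2).
Cofactor C_22 = (-1)^(2+2) * minor(2,2) = 25
Entry delta = 6 - 5 = 1
Det delta = 1 * 25 = 25
New det = 25 + 25 = 50

Answer: 50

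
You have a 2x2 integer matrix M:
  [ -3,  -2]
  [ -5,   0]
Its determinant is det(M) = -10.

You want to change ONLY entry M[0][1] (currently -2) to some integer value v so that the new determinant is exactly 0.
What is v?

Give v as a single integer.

Answer: 0

Derivation:
det is linear in entry M[0][1]: det = old_det + (v - -2) * C_01
Cofactor C_01 = 5
Want det = 0: -10 + (v - -2) * 5 = 0
  (v - -2) = 10 / 5 = 2
  v = -2 + (2) = 0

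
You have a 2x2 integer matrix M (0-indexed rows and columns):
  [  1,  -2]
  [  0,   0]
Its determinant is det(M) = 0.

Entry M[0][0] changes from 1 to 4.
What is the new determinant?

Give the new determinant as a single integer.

Answer: 0

Derivation:
det is linear in row 0: changing M[0][0] by delta changes det by delta * cofactor(0,0).
Cofactor C_00 = (-1)^(0+0) * minor(0,0) = 0
Entry delta = 4 - 1 = 3
Det delta = 3 * 0 = 0
New det = 0 + 0 = 0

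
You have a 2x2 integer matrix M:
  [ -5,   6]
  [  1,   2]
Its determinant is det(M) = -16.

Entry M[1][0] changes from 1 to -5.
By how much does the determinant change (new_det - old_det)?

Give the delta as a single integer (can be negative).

Answer: 36

Derivation:
Cofactor C_10 = -6
Entry delta = -5 - 1 = -6
Det delta = entry_delta * cofactor = -6 * -6 = 36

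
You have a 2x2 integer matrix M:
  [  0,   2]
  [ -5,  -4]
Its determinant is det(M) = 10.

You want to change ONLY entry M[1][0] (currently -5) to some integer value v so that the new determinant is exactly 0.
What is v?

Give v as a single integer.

det is linear in entry M[1][0]: det = old_det + (v - -5) * C_10
Cofactor C_10 = -2
Want det = 0: 10 + (v - -5) * -2 = 0
  (v - -5) = -10 / -2 = 5
  v = -5 + (5) = 0

Answer: 0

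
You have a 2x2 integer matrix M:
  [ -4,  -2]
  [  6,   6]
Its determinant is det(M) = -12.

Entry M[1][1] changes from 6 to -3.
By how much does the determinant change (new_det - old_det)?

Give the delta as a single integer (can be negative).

Cofactor C_11 = -4
Entry delta = -3 - 6 = -9
Det delta = entry_delta * cofactor = -9 * -4 = 36

Answer: 36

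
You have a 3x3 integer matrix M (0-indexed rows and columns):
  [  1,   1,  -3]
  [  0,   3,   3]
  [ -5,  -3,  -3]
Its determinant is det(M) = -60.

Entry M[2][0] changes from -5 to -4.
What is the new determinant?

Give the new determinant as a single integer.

det is linear in row 2: changing M[2][0] by delta changes det by delta * cofactor(2,0).
Cofactor C_20 = (-1)^(2+0) * minor(2,0) = 12
Entry delta = -4 - -5 = 1
Det delta = 1 * 12 = 12
New det = -60 + 12 = -48

Answer: -48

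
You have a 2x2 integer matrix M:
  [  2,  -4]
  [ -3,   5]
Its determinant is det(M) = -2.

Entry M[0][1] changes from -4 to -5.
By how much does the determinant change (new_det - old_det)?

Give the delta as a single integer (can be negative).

Answer: -3

Derivation:
Cofactor C_01 = 3
Entry delta = -5 - -4 = -1
Det delta = entry_delta * cofactor = -1 * 3 = -3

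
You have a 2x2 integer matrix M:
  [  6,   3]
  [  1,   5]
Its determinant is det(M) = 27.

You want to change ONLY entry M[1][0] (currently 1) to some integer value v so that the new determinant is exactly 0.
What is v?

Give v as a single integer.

Answer: 10

Derivation:
det is linear in entry M[1][0]: det = old_det + (v - 1) * C_10
Cofactor C_10 = -3
Want det = 0: 27 + (v - 1) * -3 = 0
  (v - 1) = -27 / -3 = 9
  v = 1 + (9) = 10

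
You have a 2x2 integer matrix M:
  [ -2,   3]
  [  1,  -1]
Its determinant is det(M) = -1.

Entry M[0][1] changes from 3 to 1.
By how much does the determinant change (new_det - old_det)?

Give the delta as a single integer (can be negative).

Cofactor C_01 = -1
Entry delta = 1 - 3 = -2
Det delta = entry_delta * cofactor = -2 * -1 = 2

Answer: 2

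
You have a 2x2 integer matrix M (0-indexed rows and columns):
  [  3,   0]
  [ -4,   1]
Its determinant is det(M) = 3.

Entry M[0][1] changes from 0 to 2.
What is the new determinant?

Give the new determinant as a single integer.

det is linear in row 0: changing M[0][1] by delta changes det by delta * cofactor(0,1).
Cofactor C_01 = (-1)^(0+1) * minor(0,1) = 4
Entry delta = 2 - 0 = 2
Det delta = 2 * 4 = 8
New det = 3 + 8 = 11

Answer: 11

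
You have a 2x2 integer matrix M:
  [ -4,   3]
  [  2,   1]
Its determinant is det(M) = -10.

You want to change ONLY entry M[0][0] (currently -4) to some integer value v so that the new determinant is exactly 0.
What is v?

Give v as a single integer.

det is linear in entry M[0][0]: det = old_det + (v - -4) * C_00
Cofactor C_00 = 1
Want det = 0: -10 + (v - -4) * 1 = 0
  (v - -4) = 10 / 1 = 10
  v = -4 + (10) = 6

Answer: 6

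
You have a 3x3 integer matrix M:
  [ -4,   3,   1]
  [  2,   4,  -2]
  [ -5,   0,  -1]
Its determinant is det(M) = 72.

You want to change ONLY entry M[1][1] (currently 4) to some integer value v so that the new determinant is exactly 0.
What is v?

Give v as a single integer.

det is linear in entry M[1][1]: det = old_det + (v - 4) * C_11
Cofactor C_11 = 9
Want det = 0: 72 + (v - 4) * 9 = 0
  (v - 4) = -72 / 9 = -8
  v = 4 + (-8) = -4

Answer: -4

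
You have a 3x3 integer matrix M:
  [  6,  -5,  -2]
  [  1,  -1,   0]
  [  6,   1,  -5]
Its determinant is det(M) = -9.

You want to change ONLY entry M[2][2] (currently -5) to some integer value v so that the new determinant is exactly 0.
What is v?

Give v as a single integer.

det is linear in entry M[2][2]: det = old_det + (v - -5) * C_22
Cofactor C_22 = -1
Want det = 0: -9 + (v - -5) * -1 = 0
  (v - -5) = 9 / -1 = -9
  v = -5 + (-9) = -14

Answer: -14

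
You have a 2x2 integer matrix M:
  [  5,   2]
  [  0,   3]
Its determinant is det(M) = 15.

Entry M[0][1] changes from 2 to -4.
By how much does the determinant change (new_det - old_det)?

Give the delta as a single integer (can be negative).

Cofactor C_01 = 0
Entry delta = -4 - 2 = -6
Det delta = entry_delta * cofactor = -6 * 0 = 0

Answer: 0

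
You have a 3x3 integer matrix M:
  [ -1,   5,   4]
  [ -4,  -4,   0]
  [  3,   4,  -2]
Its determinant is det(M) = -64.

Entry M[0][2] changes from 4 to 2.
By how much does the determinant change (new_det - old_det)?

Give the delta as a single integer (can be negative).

Cofactor C_02 = -4
Entry delta = 2 - 4 = -2
Det delta = entry_delta * cofactor = -2 * -4 = 8

Answer: 8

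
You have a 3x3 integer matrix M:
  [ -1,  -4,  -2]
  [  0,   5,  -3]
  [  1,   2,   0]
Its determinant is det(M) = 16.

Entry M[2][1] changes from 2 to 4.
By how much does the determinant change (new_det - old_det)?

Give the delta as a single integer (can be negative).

Answer: -6

Derivation:
Cofactor C_21 = -3
Entry delta = 4 - 2 = 2
Det delta = entry_delta * cofactor = 2 * -3 = -6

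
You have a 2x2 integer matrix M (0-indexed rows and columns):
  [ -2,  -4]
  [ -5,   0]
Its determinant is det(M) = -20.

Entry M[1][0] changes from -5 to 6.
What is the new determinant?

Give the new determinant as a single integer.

Answer: 24

Derivation:
det is linear in row 1: changing M[1][0] by delta changes det by delta * cofactor(1,0).
Cofactor C_10 = (-1)^(1+0) * minor(1,0) = 4
Entry delta = 6 - -5 = 11
Det delta = 11 * 4 = 44
New det = -20 + 44 = 24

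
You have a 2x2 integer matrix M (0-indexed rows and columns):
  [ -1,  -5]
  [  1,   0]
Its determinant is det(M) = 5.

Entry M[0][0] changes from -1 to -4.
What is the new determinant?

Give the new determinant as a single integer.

det is linear in row 0: changing M[0][0] by delta changes det by delta * cofactor(0,0).
Cofactor C_00 = (-1)^(0+0) * minor(0,0) = 0
Entry delta = -4 - -1 = -3
Det delta = -3 * 0 = 0
New det = 5 + 0 = 5

Answer: 5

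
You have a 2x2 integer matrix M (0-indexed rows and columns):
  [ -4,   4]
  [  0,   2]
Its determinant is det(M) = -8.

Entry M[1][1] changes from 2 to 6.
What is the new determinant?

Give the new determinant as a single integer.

Answer: -24

Derivation:
det is linear in row 1: changing M[1][1] by delta changes det by delta * cofactor(1,1).
Cofactor C_11 = (-1)^(1+1) * minor(1,1) = -4
Entry delta = 6 - 2 = 4
Det delta = 4 * -4 = -16
New det = -8 + -16 = -24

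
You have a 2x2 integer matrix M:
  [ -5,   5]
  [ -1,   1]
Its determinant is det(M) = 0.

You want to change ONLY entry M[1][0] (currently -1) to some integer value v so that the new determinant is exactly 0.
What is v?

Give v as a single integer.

det is linear in entry M[1][0]: det = old_det + (v - -1) * C_10
Cofactor C_10 = -5
Want det = 0: 0 + (v - -1) * -5 = 0
  (v - -1) = 0 / -5 = 0
  v = -1 + (0) = -1

Answer: -1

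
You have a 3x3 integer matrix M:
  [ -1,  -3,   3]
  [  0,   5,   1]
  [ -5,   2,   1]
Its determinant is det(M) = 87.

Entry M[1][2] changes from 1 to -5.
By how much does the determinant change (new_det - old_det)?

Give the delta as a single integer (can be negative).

Cofactor C_12 = 17
Entry delta = -5 - 1 = -6
Det delta = entry_delta * cofactor = -6 * 17 = -102

Answer: -102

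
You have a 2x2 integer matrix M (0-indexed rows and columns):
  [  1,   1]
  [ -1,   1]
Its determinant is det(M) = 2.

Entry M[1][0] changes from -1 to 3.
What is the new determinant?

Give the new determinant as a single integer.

det is linear in row 1: changing M[1][0] by delta changes det by delta * cofactor(1,0).
Cofactor C_10 = (-1)^(1+0) * minor(1,0) = -1
Entry delta = 3 - -1 = 4
Det delta = 4 * -1 = -4
New det = 2 + -4 = -2

Answer: -2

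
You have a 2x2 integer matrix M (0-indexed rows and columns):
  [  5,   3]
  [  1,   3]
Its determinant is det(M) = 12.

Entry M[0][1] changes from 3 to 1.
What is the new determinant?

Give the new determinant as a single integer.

Answer: 14

Derivation:
det is linear in row 0: changing M[0][1] by delta changes det by delta * cofactor(0,1).
Cofactor C_01 = (-1)^(0+1) * minor(0,1) = -1
Entry delta = 1 - 3 = -2
Det delta = -2 * -1 = 2
New det = 12 + 2 = 14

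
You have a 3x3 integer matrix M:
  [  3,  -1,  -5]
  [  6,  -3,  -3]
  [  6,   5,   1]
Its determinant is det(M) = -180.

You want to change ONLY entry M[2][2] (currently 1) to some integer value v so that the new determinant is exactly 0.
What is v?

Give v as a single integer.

Answer: -59

Derivation:
det is linear in entry M[2][2]: det = old_det + (v - 1) * C_22
Cofactor C_22 = -3
Want det = 0: -180 + (v - 1) * -3 = 0
  (v - 1) = 180 / -3 = -60
  v = 1 + (-60) = -59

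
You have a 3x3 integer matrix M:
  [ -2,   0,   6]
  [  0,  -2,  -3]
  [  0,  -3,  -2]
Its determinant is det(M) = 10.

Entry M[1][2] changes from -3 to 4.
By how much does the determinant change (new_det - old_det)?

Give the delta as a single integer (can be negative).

Cofactor C_12 = -6
Entry delta = 4 - -3 = 7
Det delta = entry_delta * cofactor = 7 * -6 = -42

Answer: -42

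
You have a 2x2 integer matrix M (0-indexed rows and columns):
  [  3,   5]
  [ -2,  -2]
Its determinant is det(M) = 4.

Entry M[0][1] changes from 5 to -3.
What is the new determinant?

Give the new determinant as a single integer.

det is linear in row 0: changing M[0][1] by delta changes det by delta * cofactor(0,1).
Cofactor C_01 = (-1)^(0+1) * minor(0,1) = 2
Entry delta = -3 - 5 = -8
Det delta = -8 * 2 = -16
New det = 4 + -16 = -12

Answer: -12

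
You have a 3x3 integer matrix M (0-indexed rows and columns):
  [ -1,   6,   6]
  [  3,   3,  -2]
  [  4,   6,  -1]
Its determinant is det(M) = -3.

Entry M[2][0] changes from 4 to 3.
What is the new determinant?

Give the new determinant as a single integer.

det is linear in row 2: changing M[2][0] by delta changes det by delta * cofactor(2,0).
Cofactor C_20 = (-1)^(2+0) * minor(2,0) = -30
Entry delta = 3 - 4 = -1
Det delta = -1 * -30 = 30
New det = -3 + 30 = 27

Answer: 27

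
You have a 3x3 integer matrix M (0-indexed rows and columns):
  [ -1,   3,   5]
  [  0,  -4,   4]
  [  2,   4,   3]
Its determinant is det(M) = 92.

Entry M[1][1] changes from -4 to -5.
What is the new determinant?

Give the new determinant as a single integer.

det is linear in row 1: changing M[1][1] by delta changes det by delta * cofactor(1,1).
Cofactor C_11 = (-1)^(1+1) * minor(1,1) = -13
Entry delta = -5 - -4 = -1
Det delta = -1 * -13 = 13
New det = 92 + 13 = 105

Answer: 105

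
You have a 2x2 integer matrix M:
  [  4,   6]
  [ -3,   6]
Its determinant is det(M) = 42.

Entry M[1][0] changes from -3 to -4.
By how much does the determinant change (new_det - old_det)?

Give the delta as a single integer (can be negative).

Cofactor C_10 = -6
Entry delta = -4 - -3 = -1
Det delta = entry_delta * cofactor = -1 * -6 = 6

Answer: 6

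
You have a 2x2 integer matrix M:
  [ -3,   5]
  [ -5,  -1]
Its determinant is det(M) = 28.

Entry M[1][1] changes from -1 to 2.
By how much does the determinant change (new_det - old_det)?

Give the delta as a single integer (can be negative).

Answer: -9

Derivation:
Cofactor C_11 = -3
Entry delta = 2 - -1 = 3
Det delta = entry_delta * cofactor = 3 * -3 = -9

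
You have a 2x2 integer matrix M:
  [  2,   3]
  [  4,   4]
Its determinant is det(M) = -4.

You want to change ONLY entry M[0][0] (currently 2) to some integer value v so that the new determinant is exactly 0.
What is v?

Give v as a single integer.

Answer: 3

Derivation:
det is linear in entry M[0][0]: det = old_det + (v - 2) * C_00
Cofactor C_00 = 4
Want det = 0: -4 + (v - 2) * 4 = 0
  (v - 2) = 4 / 4 = 1
  v = 2 + (1) = 3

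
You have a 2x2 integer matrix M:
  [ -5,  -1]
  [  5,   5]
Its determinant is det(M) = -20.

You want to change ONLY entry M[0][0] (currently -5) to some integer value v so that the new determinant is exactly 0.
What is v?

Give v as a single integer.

Answer: -1

Derivation:
det is linear in entry M[0][0]: det = old_det + (v - -5) * C_00
Cofactor C_00 = 5
Want det = 0: -20 + (v - -5) * 5 = 0
  (v - -5) = 20 / 5 = 4
  v = -5 + (4) = -1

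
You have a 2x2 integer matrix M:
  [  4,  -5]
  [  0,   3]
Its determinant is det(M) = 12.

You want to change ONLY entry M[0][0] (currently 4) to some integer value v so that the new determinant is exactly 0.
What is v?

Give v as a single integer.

det is linear in entry M[0][0]: det = old_det + (v - 4) * C_00
Cofactor C_00 = 3
Want det = 0: 12 + (v - 4) * 3 = 0
  (v - 4) = -12 / 3 = -4
  v = 4 + (-4) = 0

Answer: 0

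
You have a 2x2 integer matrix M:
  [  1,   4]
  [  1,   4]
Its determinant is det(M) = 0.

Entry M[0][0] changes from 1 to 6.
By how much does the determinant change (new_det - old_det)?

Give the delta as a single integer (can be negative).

Answer: 20

Derivation:
Cofactor C_00 = 4
Entry delta = 6 - 1 = 5
Det delta = entry_delta * cofactor = 5 * 4 = 20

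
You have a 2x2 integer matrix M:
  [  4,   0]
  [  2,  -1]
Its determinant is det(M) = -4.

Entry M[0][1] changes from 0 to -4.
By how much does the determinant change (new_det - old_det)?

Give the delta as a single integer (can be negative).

Cofactor C_01 = -2
Entry delta = -4 - 0 = -4
Det delta = entry_delta * cofactor = -4 * -2 = 8

Answer: 8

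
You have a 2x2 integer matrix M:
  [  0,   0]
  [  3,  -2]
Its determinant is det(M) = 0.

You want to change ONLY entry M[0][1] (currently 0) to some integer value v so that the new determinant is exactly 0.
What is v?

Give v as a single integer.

det is linear in entry M[0][1]: det = old_det + (v - 0) * C_01
Cofactor C_01 = -3
Want det = 0: 0 + (v - 0) * -3 = 0
  (v - 0) = 0 / -3 = 0
  v = 0 + (0) = 0

Answer: 0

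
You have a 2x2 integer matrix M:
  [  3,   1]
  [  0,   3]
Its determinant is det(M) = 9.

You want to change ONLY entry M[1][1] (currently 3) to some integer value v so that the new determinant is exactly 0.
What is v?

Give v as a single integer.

Answer: 0

Derivation:
det is linear in entry M[1][1]: det = old_det + (v - 3) * C_11
Cofactor C_11 = 3
Want det = 0: 9 + (v - 3) * 3 = 0
  (v - 3) = -9 / 3 = -3
  v = 3 + (-3) = 0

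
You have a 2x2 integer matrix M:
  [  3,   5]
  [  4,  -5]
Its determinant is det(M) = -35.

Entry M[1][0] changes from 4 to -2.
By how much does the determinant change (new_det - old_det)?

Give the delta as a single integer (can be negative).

Answer: 30

Derivation:
Cofactor C_10 = -5
Entry delta = -2 - 4 = -6
Det delta = entry_delta * cofactor = -6 * -5 = 30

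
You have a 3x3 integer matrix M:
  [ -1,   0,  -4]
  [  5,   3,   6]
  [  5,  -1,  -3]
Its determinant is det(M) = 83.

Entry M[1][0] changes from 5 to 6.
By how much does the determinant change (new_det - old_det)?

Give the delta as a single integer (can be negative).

Cofactor C_10 = 4
Entry delta = 6 - 5 = 1
Det delta = entry_delta * cofactor = 1 * 4 = 4

Answer: 4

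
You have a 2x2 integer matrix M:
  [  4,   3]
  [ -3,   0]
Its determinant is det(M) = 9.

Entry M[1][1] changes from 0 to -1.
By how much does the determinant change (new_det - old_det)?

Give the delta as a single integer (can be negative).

Answer: -4

Derivation:
Cofactor C_11 = 4
Entry delta = -1 - 0 = -1
Det delta = entry_delta * cofactor = -1 * 4 = -4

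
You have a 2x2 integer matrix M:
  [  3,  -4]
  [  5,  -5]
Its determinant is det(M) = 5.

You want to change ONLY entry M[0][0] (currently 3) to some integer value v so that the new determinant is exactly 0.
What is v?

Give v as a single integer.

det is linear in entry M[0][0]: det = old_det + (v - 3) * C_00
Cofactor C_00 = -5
Want det = 0: 5 + (v - 3) * -5 = 0
  (v - 3) = -5 / -5 = 1
  v = 3 + (1) = 4

Answer: 4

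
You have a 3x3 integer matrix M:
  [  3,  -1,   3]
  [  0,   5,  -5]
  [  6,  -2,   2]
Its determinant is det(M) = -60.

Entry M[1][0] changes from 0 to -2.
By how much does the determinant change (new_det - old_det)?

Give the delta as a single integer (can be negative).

Answer: 8

Derivation:
Cofactor C_10 = -4
Entry delta = -2 - 0 = -2
Det delta = entry_delta * cofactor = -2 * -4 = 8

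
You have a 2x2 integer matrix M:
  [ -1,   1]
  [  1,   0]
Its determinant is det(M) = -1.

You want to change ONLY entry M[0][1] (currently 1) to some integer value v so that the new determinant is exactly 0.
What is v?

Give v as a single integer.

det is linear in entry M[0][1]: det = old_det + (v - 1) * C_01
Cofactor C_01 = -1
Want det = 0: -1 + (v - 1) * -1 = 0
  (v - 1) = 1 / -1 = -1
  v = 1 + (-1) = 0

Answer: 0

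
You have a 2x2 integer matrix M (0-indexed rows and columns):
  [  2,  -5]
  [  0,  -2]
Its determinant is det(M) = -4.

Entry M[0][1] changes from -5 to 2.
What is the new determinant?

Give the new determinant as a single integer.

Answer: -4

Derivation:
det is linear in row 0: changing M[0][1] by delta changes det by delta * cofactor(0,1).
Cofactor C_01 = (-1)^(0+1) * minor(0,1) = 0
Entry delta = 2 - -5 = 7
Det delta = 7 * 0 = 0
New det = -4 + 0 = -4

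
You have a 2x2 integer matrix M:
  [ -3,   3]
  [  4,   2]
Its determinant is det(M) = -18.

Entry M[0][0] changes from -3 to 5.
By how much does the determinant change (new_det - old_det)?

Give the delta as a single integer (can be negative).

Cofactor C_00 = 2
Entry delta = 5 - -3 = 8
Det delta = entry_delta * cofactor = 8 * 2 = 16

Answer: 16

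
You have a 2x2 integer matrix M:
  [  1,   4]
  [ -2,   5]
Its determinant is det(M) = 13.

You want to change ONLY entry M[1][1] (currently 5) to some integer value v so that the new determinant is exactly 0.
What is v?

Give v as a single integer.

Answer: -8

Derivation:
det is linear in entry M[1][1]: det = old_det + (v - 5) * C_11
Cofactor C_11 = 1
Want det = 0: 13 + (v - 5) * 1 = 0
  (v - 5) = -13 / 1 = -13
  v = 5 + (-13) = -8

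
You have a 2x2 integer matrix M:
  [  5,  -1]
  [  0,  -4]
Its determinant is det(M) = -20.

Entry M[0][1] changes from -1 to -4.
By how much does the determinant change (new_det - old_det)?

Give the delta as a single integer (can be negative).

Cofactor C_01 = 0
Entry delta = -4 - -1 = -3
Det delta = entry_delta * cofactor = -3 * 0 = 0

Answer: 0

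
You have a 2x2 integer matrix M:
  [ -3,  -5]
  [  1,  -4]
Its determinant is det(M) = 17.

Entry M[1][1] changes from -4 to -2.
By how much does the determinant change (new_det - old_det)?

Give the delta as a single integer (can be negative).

Answer: -6

Derivation:
Cofactor C_11 = -3
Entry delta = -2 - -4 = 2
Det delta = entry_delta * cofactor = 2 * -3 = -6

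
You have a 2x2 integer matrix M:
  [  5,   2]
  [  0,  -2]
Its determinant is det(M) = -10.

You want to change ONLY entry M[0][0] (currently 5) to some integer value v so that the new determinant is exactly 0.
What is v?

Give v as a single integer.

Answer: 0

Derivation:
det is linear in entry M[0][0]: det = old_det + (v - 5) * C_00
Cofactor C_00 = -2
Want det = 0: -10 + (v - 5) * -2 = 0
  (v - 5) = 10 / -2 = -5
  v = 5 + (-5) = 0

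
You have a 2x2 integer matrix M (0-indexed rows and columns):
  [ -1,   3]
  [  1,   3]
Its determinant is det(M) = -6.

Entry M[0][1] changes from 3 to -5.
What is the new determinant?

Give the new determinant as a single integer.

det is linear in row 0: changing M[0][1] by delta changes det by delta * cofactor(0,1).
Cofactor C_01 = (-1)^(0+1) * minor(0,1) = -1
Entry delta = -5 - 3 = -8
Det delta = -8 * -1 = 8
New det = -6 + 8 = 2

Answer: 2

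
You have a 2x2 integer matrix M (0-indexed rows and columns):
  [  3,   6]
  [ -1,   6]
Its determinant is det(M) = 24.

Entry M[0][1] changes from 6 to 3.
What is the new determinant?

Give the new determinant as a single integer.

Answer: 21

Derivation:
det is linear in row 0: changing M[0][1] by delta changes det by delta * cofactor(0,1).
Cofactor C_01 = (-1)^(0+1) * minor(0,1) = 1
Entry delta = 3 - 6 = -3
Det delta = -3 * 1 = -3
New det = 24 + -3 = 21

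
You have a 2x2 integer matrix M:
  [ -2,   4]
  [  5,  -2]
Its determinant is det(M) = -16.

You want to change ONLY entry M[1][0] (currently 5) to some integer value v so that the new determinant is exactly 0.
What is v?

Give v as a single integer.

det is linear in entry M[1][0]: det = old_det + (v - 5) * C_10
Cofactor C_10 = -4
Want det = 0: -16 + (v - 5) * -4 = 0
  (v - 5) = 16 / -4 = -4
  v = 5 + (-4) = 1

Answer: 1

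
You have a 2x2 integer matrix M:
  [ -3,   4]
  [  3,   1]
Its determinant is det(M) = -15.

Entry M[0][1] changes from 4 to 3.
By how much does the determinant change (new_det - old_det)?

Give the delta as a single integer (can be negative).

Answer: 3

Derivation:
Cofactor C_01 = -3
Entry delta = 3 - 4 = -1
Det delta = entry_delta * cofactor = -1 * -3 = 3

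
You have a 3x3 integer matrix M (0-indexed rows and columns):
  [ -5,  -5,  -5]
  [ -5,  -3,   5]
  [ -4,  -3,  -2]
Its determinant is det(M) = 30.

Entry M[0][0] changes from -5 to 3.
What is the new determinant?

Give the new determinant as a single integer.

Answer: 198

Derivation:
det is linear in row 0: changing M[0][0] by delta changes det by delta * cofactor(0,0).
Cofactor C_00 = (-1)^(0+0) * minor(0,0) = 21
Entry delta = 3 - -5 = 8
Det delta = 8 * 21 = 168
New det = 30 + 168 = 198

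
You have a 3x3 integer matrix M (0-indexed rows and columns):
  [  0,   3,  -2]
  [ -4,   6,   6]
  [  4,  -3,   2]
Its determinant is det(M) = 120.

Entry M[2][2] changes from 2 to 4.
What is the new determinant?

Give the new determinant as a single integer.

det is linear in row 2: changing M[2][2] by delta changes det by delta * cofactor(2,2).
Cofactor C_22 = (-1)^(2+2) * minor(2,2) = 12
Entry delta = 4 - 2 = 2
Det delta = 2 * 12 = 24
New det = 120 + 24 = 144

Answer: 144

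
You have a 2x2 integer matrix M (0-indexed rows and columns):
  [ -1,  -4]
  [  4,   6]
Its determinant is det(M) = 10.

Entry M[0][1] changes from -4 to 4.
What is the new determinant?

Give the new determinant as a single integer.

Answer: -22

Derivation:
det is linear in row 0: changing M[0][1] by delta changes det by delta * cofactor(0,1).
Cofactor C_01 = (-1)^(0+1) * minor(0,1) = -4
Entry delta = 4 - -4 = 8
Det delta = 8 * -4 = -32
New det = 10 + -32 = -22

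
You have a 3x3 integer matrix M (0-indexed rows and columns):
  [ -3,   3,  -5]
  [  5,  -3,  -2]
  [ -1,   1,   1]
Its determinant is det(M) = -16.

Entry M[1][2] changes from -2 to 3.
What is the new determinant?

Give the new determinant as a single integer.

det is linear in row 1: changing M[1][2] by delta changes det by delta * cofactor(1,2).
Cofactor C_12 = (-1)^(1+2) * minor(1,2) = 0
Entry delta = 3 - -2 = 5
Det delta = 5 * 0 = 0
New det = -16 + 0 = -16

Answer: -16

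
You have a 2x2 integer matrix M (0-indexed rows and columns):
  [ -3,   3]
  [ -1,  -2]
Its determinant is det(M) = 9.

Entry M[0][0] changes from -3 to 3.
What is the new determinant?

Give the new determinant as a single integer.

det is linear in row 0: changing M[0][0] by delta changes det by delta * cofactor(0,0).
Cofactor C_00 = (-1)^(0+0) * minor(0,0) = -2
Entry delta = 3 - -3 = 6
Det delta = 6 * -2 = -12
New det = 9 + -12 = -3

Answer: -3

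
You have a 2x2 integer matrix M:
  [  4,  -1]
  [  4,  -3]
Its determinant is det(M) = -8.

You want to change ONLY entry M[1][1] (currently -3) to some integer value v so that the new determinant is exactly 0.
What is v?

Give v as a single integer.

Answer: -1

Derivation:
det is linear in entry M[1][1]: det = old_det + (v - -3) * C_11
Cofactor C_11 = 4
Want det = 0: -8 + (v - -3) * 4 = 0
  (v - -3) = 8 / 4 = 2
  v = -3 + (2) = -1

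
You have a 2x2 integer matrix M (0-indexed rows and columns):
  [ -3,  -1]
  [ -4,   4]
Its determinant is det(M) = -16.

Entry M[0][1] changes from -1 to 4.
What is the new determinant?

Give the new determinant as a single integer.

Answer: 4

Derivation:
det is linear in row 0: changing M[0][1] by delta changes det by delta * cofactor(0,1).
Cofactor C_01 = (-1)^(0+1) * minor(0,1) = 4
Entry delta = 4 - -1 = 5
Det delta = 5 * 4 = 20
New det = -16 + 20 = 4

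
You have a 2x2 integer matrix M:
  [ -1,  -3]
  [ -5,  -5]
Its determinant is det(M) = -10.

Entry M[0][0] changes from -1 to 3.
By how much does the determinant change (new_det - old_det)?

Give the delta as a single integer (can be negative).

Cofactor C_00 = -5
Entry delta = 3 - -1 = 4
Det delta = entry_delta * cofactor = 4 * -5 = -20

Answer: -20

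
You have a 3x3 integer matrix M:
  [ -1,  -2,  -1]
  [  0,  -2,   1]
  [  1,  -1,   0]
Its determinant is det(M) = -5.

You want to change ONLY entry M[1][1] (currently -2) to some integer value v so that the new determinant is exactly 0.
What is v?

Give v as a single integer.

Answer: 3

Derivation:
det is linear in entry M[1][1]: det = old_det + (v - -2) * C_11
Cofactor C_11 = 1
Want det = 0: -5 + (v - -2) * 1 = 0
  (v - -2) = 5 / 1 = 5
  v = -2 + (5) = 3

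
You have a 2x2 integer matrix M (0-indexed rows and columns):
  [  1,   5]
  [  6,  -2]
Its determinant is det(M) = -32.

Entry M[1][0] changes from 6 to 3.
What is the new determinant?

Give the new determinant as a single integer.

det is linear in row 1: changing M[1][0] by delta changes det by delta * cofactor(1,0).
Cofactor C_10 = (-1)^(1+0) * minor(1,0) = -5
Entry delta = 3 - 6 = -3
Det delta = -3 * -5 = 15
New det = -32 + 15 = -17

Answer: -17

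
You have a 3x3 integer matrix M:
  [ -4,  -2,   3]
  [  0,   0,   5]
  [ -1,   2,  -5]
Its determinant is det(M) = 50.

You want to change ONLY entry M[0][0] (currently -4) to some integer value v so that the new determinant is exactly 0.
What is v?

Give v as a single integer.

det is linear in entry M[0][0]: det = old_det + (v - -4) * C_00
Cofactor C_00 = -10
Want det = 0: 50 + (v - -4) * -10 = 0
  (v - -4) = -50 / -10 = 5
  v = -4 + (5) = 1

Answer: 1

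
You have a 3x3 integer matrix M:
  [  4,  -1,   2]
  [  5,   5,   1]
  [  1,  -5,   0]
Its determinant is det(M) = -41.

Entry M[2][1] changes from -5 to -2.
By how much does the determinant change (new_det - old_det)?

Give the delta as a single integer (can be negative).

Cofactor C_21 = 6
Entry delta = -2 - -5 = 3
Det delta = entry_delta * cofactor = 3 * 6 = 18

Answer: 18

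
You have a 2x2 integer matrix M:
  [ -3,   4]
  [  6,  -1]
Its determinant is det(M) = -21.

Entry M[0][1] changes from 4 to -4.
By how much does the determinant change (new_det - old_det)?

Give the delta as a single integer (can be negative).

Answer: 48

Derivation:
Cofactor C_01 = -6
Entry delta = -4 - 4 = -8
Det delta = entry_delta * cofactor = -8 * -6 = 48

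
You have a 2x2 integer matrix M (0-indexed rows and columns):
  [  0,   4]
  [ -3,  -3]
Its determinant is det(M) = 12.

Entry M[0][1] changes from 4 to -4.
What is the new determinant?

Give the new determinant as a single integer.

det is linear in row 0: changing M[0][1] by delta changes det by delta * cofactor(0,1).
Cofactor C_01 = (-1)^(0+1) * minor(0,1) = 3
Entry delta = -4 - 4 = -8
Det delta = -8 * 3 = -24
New det = 12 + -24 = -12

Answer: -12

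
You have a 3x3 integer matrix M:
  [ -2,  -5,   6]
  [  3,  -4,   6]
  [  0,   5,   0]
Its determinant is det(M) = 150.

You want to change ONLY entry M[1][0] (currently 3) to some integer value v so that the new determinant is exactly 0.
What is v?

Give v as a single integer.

Answer: -2

Derivation:
det is linear in entry M[1][0]: det = old_det + (v - 3) * C_10
Cofactor C_10 = 30
Want det = 0: 150 + (v - 3) * 30 = 0
  (v - 3) = -150 / 30 = -5
  v = 3 + (-5) = -2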